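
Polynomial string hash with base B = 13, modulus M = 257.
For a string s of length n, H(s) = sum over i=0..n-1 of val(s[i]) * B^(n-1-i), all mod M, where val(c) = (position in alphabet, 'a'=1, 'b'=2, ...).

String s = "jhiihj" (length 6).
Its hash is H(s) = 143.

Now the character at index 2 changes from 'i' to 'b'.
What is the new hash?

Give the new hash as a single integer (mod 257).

val('i') = 9, val('b') = 2
Position k = 2, exponent = n-1-k = 3
B^3 mod M = 13^3 mod 257 = 141
Delta = (2 - 9) * 141 mod 257 = 41
New hash = (143 + 41) mod 257 = 184

Answer: 184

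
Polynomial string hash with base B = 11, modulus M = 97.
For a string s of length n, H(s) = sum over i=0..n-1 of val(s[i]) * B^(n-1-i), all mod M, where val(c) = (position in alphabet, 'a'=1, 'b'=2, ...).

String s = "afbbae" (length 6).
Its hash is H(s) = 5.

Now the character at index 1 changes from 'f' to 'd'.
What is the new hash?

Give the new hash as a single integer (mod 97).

Answer: 17

Derivation:
val('f') = 6, val('d') = 4
Position k = 1, exponent = n-1-k = 4
B^4 mod M = 11^4 mod 97 = 91
Delta = (4 - 6) * 91 mod 97 = 12
New hash = (5 + 12) mod 97 = 17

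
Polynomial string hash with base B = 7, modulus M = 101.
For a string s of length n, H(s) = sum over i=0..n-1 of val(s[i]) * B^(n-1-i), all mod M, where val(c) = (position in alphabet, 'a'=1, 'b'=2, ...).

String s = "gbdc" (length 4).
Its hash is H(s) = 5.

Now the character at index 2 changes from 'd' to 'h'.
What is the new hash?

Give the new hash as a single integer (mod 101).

val('d') = 4, val('h') = 8
Position k = 2, exponent = n-1-k = 1
B^1 mod M = 7^1 mod 101 = 7
Delta = (8 - 4) * 7 mod 101 = 28
New hash = (5 + 28) mod 101 = 33

Answer: 33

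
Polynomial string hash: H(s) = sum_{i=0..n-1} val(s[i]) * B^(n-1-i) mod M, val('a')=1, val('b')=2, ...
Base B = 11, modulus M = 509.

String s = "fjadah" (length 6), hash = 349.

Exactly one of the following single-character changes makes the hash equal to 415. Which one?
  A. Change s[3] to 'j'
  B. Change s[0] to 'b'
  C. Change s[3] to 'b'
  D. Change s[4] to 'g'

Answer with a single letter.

Option A: s[3]='d'->'j', delta=(10-4)*11^2 mod 509 = 217, hash=349+217 mod 509 = 57
Option B: s[0]='f'->'b', delta=(2-6)*11^5 mod 509 = 190, hash=349+190 mod 509 = 30
Option C: s[3]='d'->'b', delta=(2-4)*11^2 mod 509 = 267, hash=349+267 mod 509 = 107
Option D: s[4]='a'->'g', delta=(7-1)*11^1 mod 509 = 66, hash=349+66 mod 509 = 415 <-- target

Answer: D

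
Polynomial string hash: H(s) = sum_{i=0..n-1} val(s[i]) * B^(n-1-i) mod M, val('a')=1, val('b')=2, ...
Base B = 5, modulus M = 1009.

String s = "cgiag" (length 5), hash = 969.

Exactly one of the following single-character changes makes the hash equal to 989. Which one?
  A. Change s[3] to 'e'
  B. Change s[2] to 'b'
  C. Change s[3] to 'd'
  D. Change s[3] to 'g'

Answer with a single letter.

Answer: A

Derivation:
Option A: s[3]='a'->'e', delta=(5-1)*5^1 mod 1009 = 20, hash=969+20 mod 1009 = 989 <-- target
Option B: s[2]='i'->'b', delta=(2-9)*5^2 mod 1009 = 834, hash=969+834 mod 1009 = 794
Option C: s[3]='a'->'d', delta=(4-1)*5^1 mod 1009 = 15, hash=969+15 mod 1009 = 984
Option D: s[3]='a'->'g', delta=(7-1)*5^1 mod 1009 = 30, hash=969+30 mod 1009 = 999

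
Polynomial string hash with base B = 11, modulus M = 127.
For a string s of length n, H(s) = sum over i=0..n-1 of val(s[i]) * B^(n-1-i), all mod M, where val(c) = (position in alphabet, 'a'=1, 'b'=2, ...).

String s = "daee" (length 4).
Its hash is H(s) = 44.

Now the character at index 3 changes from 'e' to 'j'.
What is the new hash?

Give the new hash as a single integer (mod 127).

val('e') = 5, val('j') = 10
Position k = 3, exponent = n-1-k = 0
B^0 mod M = 11^0 mod 127 = 1
Delta = (10 - 5) * 1 mod 127 = 5
New hash = (44 + 5) mod 127 = 49

Answer: 49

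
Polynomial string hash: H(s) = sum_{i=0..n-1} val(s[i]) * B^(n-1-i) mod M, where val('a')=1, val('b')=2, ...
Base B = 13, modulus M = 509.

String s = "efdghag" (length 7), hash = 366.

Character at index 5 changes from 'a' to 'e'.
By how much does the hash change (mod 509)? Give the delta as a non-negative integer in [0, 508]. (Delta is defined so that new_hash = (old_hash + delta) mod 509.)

Answer: 52

Derivation:
Delta formula: (val(new) - val(old)) * B^(n-1-k) mod M
  val('e') - val('a') = 5 - 1 = 4
  B^(n-1-k) = 13^1 mod 509 = 13
  Delta = 4 * 13 mod 509 = 52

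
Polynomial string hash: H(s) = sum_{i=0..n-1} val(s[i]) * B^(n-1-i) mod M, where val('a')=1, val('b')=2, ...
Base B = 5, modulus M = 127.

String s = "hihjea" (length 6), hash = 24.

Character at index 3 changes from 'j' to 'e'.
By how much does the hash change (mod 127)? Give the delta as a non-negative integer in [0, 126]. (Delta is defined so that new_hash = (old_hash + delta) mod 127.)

Answer: 2

Derivation:
Delta formula: (val(new) - val(old)) * B^(n-1-k) mod M
  val('e') - val('j') = 5 - 10 = -5
  B^(n-1-k) = 5^2 mod 127 = 25
  Delta = -5 * 25 mod 127 = 2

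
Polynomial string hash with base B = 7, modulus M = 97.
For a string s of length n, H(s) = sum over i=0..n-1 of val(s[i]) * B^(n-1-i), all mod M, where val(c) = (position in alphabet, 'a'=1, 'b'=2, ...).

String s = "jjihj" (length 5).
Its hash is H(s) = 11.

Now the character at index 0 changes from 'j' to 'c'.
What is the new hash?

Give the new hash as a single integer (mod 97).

val('j') = 10, val('c') = 3
Position k = 0, exponent = n-1-k = 4
B^4 mod M = 7^4 mod 97 = 73
Delta = (3 - 10) * 73 mod 97 = 71
New hash = (11 + 71) mod 97 = 82

Answer: 82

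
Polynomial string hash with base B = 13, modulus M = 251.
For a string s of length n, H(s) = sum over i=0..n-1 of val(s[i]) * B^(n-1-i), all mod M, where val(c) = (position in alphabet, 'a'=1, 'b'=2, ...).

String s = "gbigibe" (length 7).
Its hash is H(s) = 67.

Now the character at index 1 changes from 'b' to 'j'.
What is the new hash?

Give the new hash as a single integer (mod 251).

Answer: 77

Derivation:
val('b') = 2, val('j') = 10
Position k = 1, exponent = n-1-k = 5
B^5 mod M = 13^5 mod 251 = 64
Delta = (10 - 2) * 64 mod 251 = 10
New hash = (67 + 10) mod 251 = 77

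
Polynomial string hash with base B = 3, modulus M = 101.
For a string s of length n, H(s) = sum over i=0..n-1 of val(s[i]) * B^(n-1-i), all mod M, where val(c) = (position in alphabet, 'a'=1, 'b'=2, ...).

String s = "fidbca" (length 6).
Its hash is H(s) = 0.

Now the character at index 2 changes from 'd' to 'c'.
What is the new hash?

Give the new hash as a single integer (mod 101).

Answer: 74

Derivation:
val('d') = 4, val('c') = 3
Position k = 2, exponent = n-1-k = 3
B^3 mod M = 3^3 mod 101 = 27
Delta = (3 - 4) * 27 mod 101 = 74
New hash = (0 + 74) mod 101 = 74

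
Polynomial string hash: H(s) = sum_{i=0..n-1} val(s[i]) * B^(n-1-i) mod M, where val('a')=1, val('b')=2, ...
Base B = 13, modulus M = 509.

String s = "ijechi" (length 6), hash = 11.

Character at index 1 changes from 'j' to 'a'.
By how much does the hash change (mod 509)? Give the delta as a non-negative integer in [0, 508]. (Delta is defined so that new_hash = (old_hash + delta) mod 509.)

Delta formula: (val(new) - val(old)) * B^(n-1-k) mod M
  val('a') - val('j') = 1 - 10 = -9
  B^(n-1-k) = 13^4 mod 509 = 57
  Delta = -9 * 57 mod 509 = 505

Answer: 505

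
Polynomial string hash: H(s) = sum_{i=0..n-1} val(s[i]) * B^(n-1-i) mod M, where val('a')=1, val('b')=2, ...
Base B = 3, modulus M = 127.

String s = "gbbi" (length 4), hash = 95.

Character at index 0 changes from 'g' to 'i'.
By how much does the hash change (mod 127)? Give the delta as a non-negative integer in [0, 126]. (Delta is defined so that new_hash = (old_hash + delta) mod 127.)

Delta formula: (val(new) - val(old)) * B^(n-1-k) mod M
  val('i') - val('g') = 9 - 7 = 2
  B^(n-1-k) = 3^3 mod 127 = 27
  Delta = 2 * 27 mod 127 = 54

Answer: 54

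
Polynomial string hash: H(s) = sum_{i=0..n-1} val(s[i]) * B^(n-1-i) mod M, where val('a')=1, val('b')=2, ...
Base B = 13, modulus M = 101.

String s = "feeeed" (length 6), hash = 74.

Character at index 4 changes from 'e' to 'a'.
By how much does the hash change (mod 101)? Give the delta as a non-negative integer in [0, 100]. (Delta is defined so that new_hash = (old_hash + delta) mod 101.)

Delta formula: (val(new) - val(old)) * B^(n-1-k) mod M
  val('a') - val('e') = 1 - 5 = -4
  B^(n-1-k) = 13^1 mod 101 = 13
  Delta = -4 * 13 mod 101 = 49

Answer: 49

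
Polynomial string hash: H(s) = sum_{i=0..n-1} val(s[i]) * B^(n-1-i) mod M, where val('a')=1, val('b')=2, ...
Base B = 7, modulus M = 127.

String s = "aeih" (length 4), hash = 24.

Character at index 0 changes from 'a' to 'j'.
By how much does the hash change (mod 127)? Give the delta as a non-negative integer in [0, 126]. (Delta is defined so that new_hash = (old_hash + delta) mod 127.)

Delta formula: (val(new) - val(old)) * B^(n-1-k) mod M
  val('j') - val('a') = 10 - 1 = 9
  B^(n-1-k) = 7^3 mod 127 = 89
  Delta = 9 * 89 mod 127 = 39

Answer: 39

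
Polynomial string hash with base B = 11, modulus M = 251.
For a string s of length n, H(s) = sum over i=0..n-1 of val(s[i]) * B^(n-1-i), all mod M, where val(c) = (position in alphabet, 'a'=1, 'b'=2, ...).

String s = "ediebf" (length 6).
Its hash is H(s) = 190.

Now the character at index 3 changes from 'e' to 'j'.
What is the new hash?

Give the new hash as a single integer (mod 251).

val('e') = 5, val('j') = 10
Position k = 3, exponent = n-1-k = 2
B^2 mod M = 11^2 mod 251 = 121
Delta = (10 - 5) * 121 mod 251 = 103
New hash = (190 + 103) mod 251 = 42

Answer: 42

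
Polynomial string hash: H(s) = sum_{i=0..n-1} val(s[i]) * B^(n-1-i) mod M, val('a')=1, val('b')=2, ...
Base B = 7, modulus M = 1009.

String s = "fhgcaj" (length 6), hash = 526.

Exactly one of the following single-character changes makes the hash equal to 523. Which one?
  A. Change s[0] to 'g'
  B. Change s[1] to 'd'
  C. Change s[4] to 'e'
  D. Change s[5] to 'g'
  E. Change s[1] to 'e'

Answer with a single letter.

Option A: s[0]='f'->'g', delta=(7-6)*7^5 mod 1009 = 663, hash=526+663 mod 1009 = 180
Option B: s[1]='h'->'d', delta=(4-8)*7^4 mod 1009 = 486, hash=526+486 mod 1009 = 3
Option C: s[4]='a'->'e', delta=(5-1)*7^1 mod 1009 = 28, hash=526+28 mod 1009 = 554
Option D: s[5]='j'->'g', delta=(7-10)*7^0 mod 1009 = 1006, hash=526+1006 mod 1009 = 523 <-- target
Option E: s[1]='h'->'e', delta=(5-8)*7^4 mod 1009 = 869, hash=526+869 mod 1009 = 386

Answer: D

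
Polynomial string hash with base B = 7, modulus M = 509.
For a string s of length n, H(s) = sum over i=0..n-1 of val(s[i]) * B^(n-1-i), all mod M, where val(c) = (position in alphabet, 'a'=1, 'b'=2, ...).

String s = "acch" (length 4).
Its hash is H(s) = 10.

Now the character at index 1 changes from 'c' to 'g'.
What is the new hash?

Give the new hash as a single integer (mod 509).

val('c') = 3, val('g') = 7
Position k = 1, exponent = n-1-k = 2
B^2 mod M = 7^2 mod 509 = 49
Delta = (7 - 3) * 49 mod 509 = 196
New hash = (10 + 196) mod 509 = 206

Answer: 206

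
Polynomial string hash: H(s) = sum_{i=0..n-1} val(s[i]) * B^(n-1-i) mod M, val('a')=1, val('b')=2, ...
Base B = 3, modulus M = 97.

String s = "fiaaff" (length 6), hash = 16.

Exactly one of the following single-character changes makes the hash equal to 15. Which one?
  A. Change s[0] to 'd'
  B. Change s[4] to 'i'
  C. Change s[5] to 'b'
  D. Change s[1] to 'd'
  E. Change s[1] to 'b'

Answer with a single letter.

Answer: A

Derivation:
Option A: s[0]='f'->'d', delta=(4-6)*3^5 mod 97 = 96, hash=16+96 mod 97 = 15 <-- target
Option B: s[4]='f'->'i', delta=(9-6)*3^1 mod 97 = 9, hash=16+9 mod 97 = 25
Option C: s[5]='f'->'b', delta=(2-6)*3^0 mod 97 = 93, hash=16+93 mod 97 = 12
Option D: s[1]='i'->'d', delta=(4-9)*3^4 mod 97 = 80, hash=16+80 mod 97 = 96
Option E: s[1]='i'->'b', delta=(2-9)*3^4 mod 97 = 15, hash=16+15 mod 97 = 31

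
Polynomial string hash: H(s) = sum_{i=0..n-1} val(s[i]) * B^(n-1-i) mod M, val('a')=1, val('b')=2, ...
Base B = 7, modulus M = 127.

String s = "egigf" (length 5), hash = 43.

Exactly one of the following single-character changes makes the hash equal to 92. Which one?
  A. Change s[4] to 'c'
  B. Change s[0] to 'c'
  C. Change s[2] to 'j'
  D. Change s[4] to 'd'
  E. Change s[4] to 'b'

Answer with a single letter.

Option A: s[4]='f'->'c', delta=(3-6)*7^0 mod 127 = 124, hash=43+124 mod 127 = 40
Option B: s[0]='e'->'c', delta=(3-5)*7^4 mod 127 = 24, hash=43+24 mod 127 = 67
Option C: s[2]='i'->'j', delta=(10-9)*7^2 mod 127 = 49, hash=43+49 mod 127 = 92 <-- target
Option D: s[4]='f'->'d', delta=(4-6)*7^0 mod 127 = 125, hash=43+125 mod 127 = 41
Option E: s[4]='f'->'b', delta=(2-6)*7^0 mod 127 = 123, hash=43+123 mod 127 = 39

Answer: C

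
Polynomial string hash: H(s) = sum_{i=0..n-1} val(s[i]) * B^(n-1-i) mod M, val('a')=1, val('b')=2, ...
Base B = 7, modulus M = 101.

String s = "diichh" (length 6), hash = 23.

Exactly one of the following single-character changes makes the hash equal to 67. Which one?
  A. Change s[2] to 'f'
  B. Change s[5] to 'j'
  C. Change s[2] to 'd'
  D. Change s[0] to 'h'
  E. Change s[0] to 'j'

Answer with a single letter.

Option A: s[2]='i'->'f', delta=(6-9)*7^3 mod 101 = 82, hash=23+82 mod 101 = 4
Option B: s[5]='h'->'j', delta=(10-8)*7^0 mod 101 = 2, hash=23+2 mod 101 = 25
Option C: s[2]='i'->'d', delta=(4-9)*7^3 mod 101 = 2, hash=23+2 mod 101 = 25
Option D: s[0]='d'->'h', delta=(8-4)*7^5 mod 101 = 63, hash=23+63 mod 101 = 86
Option E: s[0]='d'->'j', delta=(10-4)*7^5 mod 101 = 44, hash=23+44 mod 101 = 67 <-- target

Answer: E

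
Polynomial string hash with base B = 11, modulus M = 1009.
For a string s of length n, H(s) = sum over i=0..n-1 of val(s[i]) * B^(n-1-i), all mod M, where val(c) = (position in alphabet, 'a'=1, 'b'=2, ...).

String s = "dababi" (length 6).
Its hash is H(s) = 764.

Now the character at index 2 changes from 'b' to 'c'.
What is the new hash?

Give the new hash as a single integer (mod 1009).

Answer: 77

Derivation:
val('b') = 2, val('c') = 3
Position k = 2, exponent = n-1-k = 3
B^3 mod M = 11^3 mod 1009 = 322
Delta = (3 - 2) * 322 mod 1009 = 322
New hash = (764 + 322) mod 1009 = 77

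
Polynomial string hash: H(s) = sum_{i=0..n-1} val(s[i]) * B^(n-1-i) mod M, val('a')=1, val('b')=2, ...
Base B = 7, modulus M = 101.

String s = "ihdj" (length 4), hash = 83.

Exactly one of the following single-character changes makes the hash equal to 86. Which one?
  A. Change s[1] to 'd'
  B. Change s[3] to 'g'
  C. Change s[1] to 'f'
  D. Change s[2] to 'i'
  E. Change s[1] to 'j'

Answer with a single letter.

Answer: C

Derivation:
Option A: s[1]='h'->'d', delta=(4-8)*7^2 mod 101 = 6, hash=83+6 mod 101 = 89
Option B: s[3]='j'->'g', delta=(7-10)*7^0 mod 101 = 98, hash=83+98 mod 101 = 80
Option C: s[1]='h'->'f', delta=(6-8)*7^2 mod 101 = 3, hash=83+3 mod 101 = 86 <-- target
Option D: s[2]='d'->'i', delta=(9-4)*7^1 mod 101 = 35, hash=83+35 mod 101 = 17
Option E: s[1]='h'->'j', delta=(10-8)*7^2 mod 101 = 98, hash=83+98 mod 101 = 80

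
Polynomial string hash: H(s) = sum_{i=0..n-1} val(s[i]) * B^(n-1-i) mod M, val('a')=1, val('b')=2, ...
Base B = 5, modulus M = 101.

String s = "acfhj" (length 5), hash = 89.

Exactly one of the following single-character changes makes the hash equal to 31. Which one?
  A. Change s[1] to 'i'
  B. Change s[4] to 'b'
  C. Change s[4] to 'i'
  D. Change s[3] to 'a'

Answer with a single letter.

Answer: A

Derivation:
Option A: s[1]='c'->'i', delta=(9-3)*5^3 mod 101 = 43, hash=89+43 mod 101 = 31 <-- target
Option B: s[4]='j'->'b', delta=(2-10)*5^0 mod 101 = 93, hash=89+93 mod 101 = 81
Option C: s[4]='j'->'i', delta=(9-10)*5^0 mod 101 = 100, hash=89+100 mod 101 = 88
Option D: s[3]='h'->'a', delta=(1-8)*5^1 mod 101 = 66, hash=89+66 mod 101 = 54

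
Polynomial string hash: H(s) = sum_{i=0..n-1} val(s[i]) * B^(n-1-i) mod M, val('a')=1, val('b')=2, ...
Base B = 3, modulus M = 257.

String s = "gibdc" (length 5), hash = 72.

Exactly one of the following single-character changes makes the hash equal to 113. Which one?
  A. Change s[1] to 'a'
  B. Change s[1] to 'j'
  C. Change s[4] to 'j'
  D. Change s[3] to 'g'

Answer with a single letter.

Answer: A

Derivation:
Option A: s[1]='i'->'a', delta=(1-9)*3^3 mod 257 = 41, hash=72+41 mod 257 = 113 <-- target
Option B: s[1]='i'->'j', delta=(10-9)*3^3 mod 257 = 27, hash=72+27 mod 257 = 99
Option C: s[4]='c'->'j', delta=(10-3)*3^0 mod 257 = 7, hash=72+7 mod 257 = 79
Option D: s[3]='d'->'g', delta=(7-4)*3^1 mod 257 = 9, hash=72+9 mod 257 = 81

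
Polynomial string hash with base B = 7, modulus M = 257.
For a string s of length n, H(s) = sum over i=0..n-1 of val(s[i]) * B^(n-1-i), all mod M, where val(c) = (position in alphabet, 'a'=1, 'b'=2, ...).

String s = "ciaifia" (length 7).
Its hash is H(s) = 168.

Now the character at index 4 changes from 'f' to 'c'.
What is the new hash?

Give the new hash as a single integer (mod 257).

Answer: 21

Derivation:
val('f') = 6, val('c') = 3
Position k = 4, exponent = n-1-k = 2
B^2 mod M = 7^2 mod 257 = 49
Delta = (3 - 6) * 49 mod 257 = 110
New hash = (168 + 110) mod 257 = 21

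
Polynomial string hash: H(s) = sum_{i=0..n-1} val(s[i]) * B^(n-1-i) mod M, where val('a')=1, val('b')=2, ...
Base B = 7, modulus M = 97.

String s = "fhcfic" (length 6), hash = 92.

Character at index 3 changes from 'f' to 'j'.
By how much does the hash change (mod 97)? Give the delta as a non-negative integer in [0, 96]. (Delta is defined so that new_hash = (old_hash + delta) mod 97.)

Answer: 2

Derivation:
Delta formula: (val(new) - val(old)) * B^(n-1-k) mod M
  val('j') - val('f') = 10 - 6 = 4
  B^(n-1-k) = 7^2 mod 97 = 49
  Delta = 4 * 49 mod 97 = 2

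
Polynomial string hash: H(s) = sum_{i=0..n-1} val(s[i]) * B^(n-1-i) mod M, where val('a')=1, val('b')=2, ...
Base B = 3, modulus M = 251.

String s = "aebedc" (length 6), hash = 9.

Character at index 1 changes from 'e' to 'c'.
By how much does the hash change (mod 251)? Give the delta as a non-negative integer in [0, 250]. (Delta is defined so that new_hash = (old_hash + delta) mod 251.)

Delta formula: (val(new) - val(old)) * B^(n-1-k) mod M
  val('c') - val('e') = 3 - 5 = -2
  B^(n-1-k) = 3^4 mod 251 = 81
  Delta = -2 * 81 mod 251 = 89

Answer: 89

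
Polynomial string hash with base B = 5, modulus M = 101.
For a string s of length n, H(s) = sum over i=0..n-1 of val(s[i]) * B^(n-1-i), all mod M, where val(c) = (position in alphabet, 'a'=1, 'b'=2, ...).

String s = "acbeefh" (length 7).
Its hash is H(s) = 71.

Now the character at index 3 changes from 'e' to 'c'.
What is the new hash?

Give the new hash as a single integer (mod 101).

Answer: 23

Derivation:
val('e') = 5, val('c') = 3
Position k = 3, exponent = n-1-k = 3
B^3 mod M = 5^3 mod 101 = 24
Delta = (3 - 5) * 24 mod 101 = 53
New hash = (71 + 53) mod 101 = 23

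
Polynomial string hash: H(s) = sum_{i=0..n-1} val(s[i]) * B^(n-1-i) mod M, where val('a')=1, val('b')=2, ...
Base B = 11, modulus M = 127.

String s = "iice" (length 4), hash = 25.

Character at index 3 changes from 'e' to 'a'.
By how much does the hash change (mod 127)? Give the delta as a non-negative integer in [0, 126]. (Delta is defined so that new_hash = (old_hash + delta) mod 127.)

Answer: 123

Derivation:
Delta formula: (val(new) - val(old)) * B^(n-1-k) mod M
  val('a') - val('e') = 1 - 5 = -4
  B^(n-1-k) = 11^0 mod 127 = 1
  Delta = -4 * 1 mod 127 = 123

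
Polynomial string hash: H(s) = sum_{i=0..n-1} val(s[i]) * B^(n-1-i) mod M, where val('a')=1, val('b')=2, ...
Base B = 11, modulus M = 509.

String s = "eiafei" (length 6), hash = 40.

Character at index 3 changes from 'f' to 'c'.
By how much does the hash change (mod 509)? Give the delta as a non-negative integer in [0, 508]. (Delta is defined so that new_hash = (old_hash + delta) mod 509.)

Delta formula: (val(new) - val(old)) * B^(n-1-k) mod M
  val('c') - val('f') = 3 - 6 = -3
  B^(n-1-k) = 11^2 mod 509 = 121
  Delta = -3 * 121 mod 509 = 146

Answer: 146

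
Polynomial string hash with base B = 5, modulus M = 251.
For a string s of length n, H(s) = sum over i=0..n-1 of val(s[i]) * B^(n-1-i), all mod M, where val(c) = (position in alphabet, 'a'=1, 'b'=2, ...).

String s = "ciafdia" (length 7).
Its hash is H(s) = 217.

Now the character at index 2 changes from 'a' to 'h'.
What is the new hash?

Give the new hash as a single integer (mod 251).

Answer: 74

Derivation:
val('a') = 1, val('h') = 8
Position k = 2, exponent = n-1-k = 4
B^4 mod M = 5^4 mod 251 = 123
Delta = (8 - 1) * 123 mod 251 = 108
New hash = (217 + 108) mod 251 = 74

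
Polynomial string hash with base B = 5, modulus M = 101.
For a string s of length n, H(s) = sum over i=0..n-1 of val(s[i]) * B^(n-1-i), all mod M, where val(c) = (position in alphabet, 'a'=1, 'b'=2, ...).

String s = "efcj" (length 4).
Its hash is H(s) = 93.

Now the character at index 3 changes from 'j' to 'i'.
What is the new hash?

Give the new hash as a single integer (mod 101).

val('j') = 10, val('i') = 9
Position k = 3, exponent = n-1-k = 0
B^0 mod M = 5^0 mod 101 = 1
Delta = (9 - 10) * 1 mod 101 = 100
New hash = (93 + 100) mod 101 = 92

Answer: 92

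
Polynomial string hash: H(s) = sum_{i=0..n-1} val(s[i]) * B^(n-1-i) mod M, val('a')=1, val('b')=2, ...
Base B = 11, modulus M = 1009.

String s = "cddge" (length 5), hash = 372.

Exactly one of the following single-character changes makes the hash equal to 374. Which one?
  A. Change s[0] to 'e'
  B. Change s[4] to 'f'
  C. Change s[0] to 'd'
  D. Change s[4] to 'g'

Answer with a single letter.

Answer: D

Derivation:
Option A: s[0]='c'->'e', delta=(5-3)*11^4 mod 1009 = 21, hash=372+21 mod 1009 = 393
Option B: s[4]='e'->'f', delta=(6-5)*11^0 mod 1009 = 1, hash=372+1 mod 1009 = 373
Option C: s[0]='c'->'d', delta=(4-3)*11^4 mod 1009 = 515, hash=372+515 mod 1009 = 887
Option D: s[4]='e'->'g', delta=(7-5)*11^0 mod 1009 = 2, hash=372+2 mod 1009 = 374 <-- target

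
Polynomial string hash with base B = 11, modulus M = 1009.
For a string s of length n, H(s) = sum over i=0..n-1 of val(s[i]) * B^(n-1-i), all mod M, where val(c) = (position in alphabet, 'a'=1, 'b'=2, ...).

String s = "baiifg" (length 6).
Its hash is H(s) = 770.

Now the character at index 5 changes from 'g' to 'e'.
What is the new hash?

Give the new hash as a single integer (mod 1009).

val('g') = 7, val('e') = 5
Position k = 5, exponent = n-1-k = 0
B^0 mod M = 11^0 mod 1009 = 1
Delta = (5 - 7) * 1 mod 1009 = 1007
New hash = (770 + 1007) mod 1009 = 768

Answer: 768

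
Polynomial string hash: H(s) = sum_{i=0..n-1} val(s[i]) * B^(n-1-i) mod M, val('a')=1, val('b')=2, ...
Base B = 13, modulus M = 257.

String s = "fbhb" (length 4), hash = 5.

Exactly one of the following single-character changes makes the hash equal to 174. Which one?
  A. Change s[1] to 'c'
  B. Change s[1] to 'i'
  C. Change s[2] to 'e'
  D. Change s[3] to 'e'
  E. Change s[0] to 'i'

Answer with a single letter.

Answer: A

Derivation:
Option A: s[1]='b'->'c', delta=(3-2)*13^2 mod 257 = 169, hash=5+169 mod 257 = 174 <-- target
Option B: s[1]='b'->'i', delta=(9-2)*13^2 mod 257 = 155, hash=5+155 mod 257 = 160
Option C: s[2]='h'->'e', delta=(5-8)*13^1 mod 257 = 218, hash=5+218 mod 257 = 223
Option D: s[3]='b'->'e', delta=(5-2)*13^0 mod 257 = 3, hash=5+3 mod 257 = 8
Option E: s[0]='f'->'i', delta=(9-6)*13^3 mod 257 = 166, hash=5+166 mod 257 = 171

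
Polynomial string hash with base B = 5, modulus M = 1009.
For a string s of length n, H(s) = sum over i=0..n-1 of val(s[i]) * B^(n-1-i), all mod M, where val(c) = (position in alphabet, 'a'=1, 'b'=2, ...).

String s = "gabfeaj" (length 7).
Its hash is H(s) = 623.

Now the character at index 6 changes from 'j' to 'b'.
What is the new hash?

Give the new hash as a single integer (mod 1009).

val('j') = 10, val('b') = 2
Position k = 6, exponent = n-1-k = 0
B^0 mod M = 5^0 mod 1009 = 1
Delta = (2 - 10) * 1 mod 1009 = 1001
New hash = (623 + 1001) mod 1009 = 615

Answer: 615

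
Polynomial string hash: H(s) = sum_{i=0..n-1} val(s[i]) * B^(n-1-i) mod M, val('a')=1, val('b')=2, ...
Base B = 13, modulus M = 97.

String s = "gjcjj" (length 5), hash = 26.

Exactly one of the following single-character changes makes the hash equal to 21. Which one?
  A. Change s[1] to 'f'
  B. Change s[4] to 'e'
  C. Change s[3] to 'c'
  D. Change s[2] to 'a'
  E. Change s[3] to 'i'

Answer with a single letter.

Option A: s[1]='j'->'f', delta=(6-10)*13^3 mod 97 = 39, hash=26+39 mod 97 = 65
Option B: s[4]='j'->'e', delta=(5-10)*13^0 mod 97 = 92, hash=26+92 mod 97 = 21 <-- target
Option C: s[3]='j'->'c', delta=(3-10)*13^1 mod 97 = 6, hash=26+6 mod 97 = 32
Option D: s[2]='c'->'a', delta=(1-3)*13^2 mod 97 = 50, hash=26+50 mod 97 = 76
Option E: s[3]='j'->'i', delta=(9-10)*13^1 mod 97 = 84, hash=26+84 mod 97 = 13

Answer: B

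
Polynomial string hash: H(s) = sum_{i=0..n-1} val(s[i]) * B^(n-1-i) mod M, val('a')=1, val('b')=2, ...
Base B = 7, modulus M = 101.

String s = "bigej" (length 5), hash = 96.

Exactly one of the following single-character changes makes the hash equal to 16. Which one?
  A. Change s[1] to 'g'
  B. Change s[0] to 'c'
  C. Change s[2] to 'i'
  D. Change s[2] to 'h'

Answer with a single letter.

Answer: A

Derivation:
Option A: s[1]='i'->'g', delta=(7-9)*7^3 mod 101 = 21, hash=96+21 mod 101 = 16 <-- target
Option B: s[0]='b'->'c', delta=(3-2)*7^4 mod 101 = 78, hash=96+78 mod 101 = 73
Option C: s[2]='g'->'i', delta=(9-7)*7^2 mod 101 = 98, hash=96+98 mod 101 = 93
Option D: s[2]='g'->'h', delta=(8-7)*7^2 mod 101 = 49, hash=96+49 mod 101 = 44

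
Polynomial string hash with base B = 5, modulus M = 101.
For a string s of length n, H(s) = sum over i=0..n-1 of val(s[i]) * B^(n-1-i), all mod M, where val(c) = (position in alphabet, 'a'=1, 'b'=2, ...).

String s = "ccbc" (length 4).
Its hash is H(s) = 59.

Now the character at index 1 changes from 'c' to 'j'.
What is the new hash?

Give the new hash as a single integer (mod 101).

val('c') = 3, val('j') = 10
Position k = 1, exponent = n-1-k = 2
B^2 mod M = 5^2 mod 101 = 25
Delta = (10 - 3) * 25 mod 101 = 74
New hash = (59 + 74) mod 101 = 32

Answer: 32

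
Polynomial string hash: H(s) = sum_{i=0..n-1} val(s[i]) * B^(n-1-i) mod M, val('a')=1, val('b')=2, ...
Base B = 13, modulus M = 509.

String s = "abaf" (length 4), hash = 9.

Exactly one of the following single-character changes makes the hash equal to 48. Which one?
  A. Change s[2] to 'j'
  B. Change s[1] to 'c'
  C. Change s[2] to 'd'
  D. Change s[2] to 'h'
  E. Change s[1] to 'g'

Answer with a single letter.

Answer: C

Derivation:
Option A: s[2]='a'->'j', delta=(10-1)*13^1 mod 509 = 117, hash=9+117 mod 509 = 126
Option B: s[1]='b'->'c', delta=(3-2)*13^2 mod 509 = 169, hash=9+169 mod 509 = 178
Option C: s[2]='a'->'d', delta=(4-1)*13^1 mod 509 = 39, hash=9+39 mod 509 = 48 <-- target
Option D: s[2]='a'->'h', delta=(8-1)*13^1 mod 509 = 91, hash=9+91 mod 509 = 100
Option E: s[1]='b'->'g', delta=(7-2)*13^2 mod 509 = 336, hash=9+336 mod 509 = 345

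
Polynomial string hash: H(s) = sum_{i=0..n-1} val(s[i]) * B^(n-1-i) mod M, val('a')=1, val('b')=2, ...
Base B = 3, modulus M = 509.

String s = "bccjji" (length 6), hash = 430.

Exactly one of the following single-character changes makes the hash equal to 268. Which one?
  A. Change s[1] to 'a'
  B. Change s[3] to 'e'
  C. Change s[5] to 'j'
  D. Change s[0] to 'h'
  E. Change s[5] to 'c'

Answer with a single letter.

Option A: s[1]='c'->'a', delta=(1-3)*3^4 mod 509 = 347, hash=430+347 mod 509 = 268 <-- target
Option B: s[3]='j'->'e', delta=(5-10)*3^2 mod 509 = 464, hash=430+464 mod 509 = 385
Option C: s[5]='i'->'j', delta=(10-9)*3^0 mod 509 = 1, hash=430+1 mod 509 = 431
Option D: s[0]='b'->'h', delta=(8-2)*3^5 mod 509 = 440, hash=430+440 mod 509 = 361
Option E: s[5]='i'->'c', delta=(3-9)*3^0 mod 509 = 503, hash=430+503 mod 509 = 424

Answer: A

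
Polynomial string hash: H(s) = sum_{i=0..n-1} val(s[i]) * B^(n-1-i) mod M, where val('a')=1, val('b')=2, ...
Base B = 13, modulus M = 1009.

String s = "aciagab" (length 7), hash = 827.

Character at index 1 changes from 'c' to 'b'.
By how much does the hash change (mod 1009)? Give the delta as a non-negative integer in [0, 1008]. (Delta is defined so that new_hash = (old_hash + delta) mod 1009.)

Answer: 19

Derivation:
Delta formula: (val(new) - val(old)) * B^(n-1-k) mod M
  val('b') - val('c') = 2 - 3 = -1
  B^(n-1-k) = 13^5 mod 1009 = 990
  Delta = -1 * 990 mod 1009 = 19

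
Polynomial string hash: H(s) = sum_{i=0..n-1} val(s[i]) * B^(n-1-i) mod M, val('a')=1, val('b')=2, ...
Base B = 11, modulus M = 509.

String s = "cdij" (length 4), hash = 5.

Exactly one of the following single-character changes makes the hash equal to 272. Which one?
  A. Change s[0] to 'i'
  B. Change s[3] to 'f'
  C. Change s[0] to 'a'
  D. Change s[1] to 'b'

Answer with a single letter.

Answer: D

Derivation:
Option A: s[0]='c'->'i', delta=(9-3)*11^3 mod 509 = 351, hash=5+351 mod 509 = 356
Option B: s[3]='j'->'f', delta=(6-10)*11^0 mod 509 = 505, hash=5+505 mod 509 = 1
Option C: s[0]='c'->'a', delta=(1-3)*11^3 mod 509 = 392, hash=5+392 mod 509 = 397
Option D: s[1]='d'->'b', delta=(2-4)*11^2 mod 509 = 267, hash=5+267 mod 509 = 272 <-- target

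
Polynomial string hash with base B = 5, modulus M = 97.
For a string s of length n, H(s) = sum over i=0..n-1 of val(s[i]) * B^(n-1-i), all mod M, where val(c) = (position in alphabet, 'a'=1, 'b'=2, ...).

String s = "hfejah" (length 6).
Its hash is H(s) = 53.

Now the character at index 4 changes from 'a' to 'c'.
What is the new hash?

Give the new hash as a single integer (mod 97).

Answer: 63

Derivation:
val('a') = 1, val('c') = 3
Position k = 4, exponent = n-1-k = 1
B^1 mod M = 5^1 mod 97 = 5
Delta = (3 - 1) * 5 mod 97 = 10
New hash = (53 + 10) mod 97 = 63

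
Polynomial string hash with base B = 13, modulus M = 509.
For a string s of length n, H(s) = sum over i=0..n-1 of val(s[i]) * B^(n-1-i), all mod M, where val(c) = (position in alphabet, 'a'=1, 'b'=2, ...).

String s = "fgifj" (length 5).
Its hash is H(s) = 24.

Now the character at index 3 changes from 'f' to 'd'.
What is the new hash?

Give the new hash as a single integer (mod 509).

Answer: 507

Derivation:
val('f') = 6, val('d') = 4
Position k = 3, exponent = n-1-k = 1
B^1 mod M = 13^1 mod 509 = 13
Delta = (4 - 6) * 13 mod 509 = 483
New hash = (24 + 483) mod 509 = 507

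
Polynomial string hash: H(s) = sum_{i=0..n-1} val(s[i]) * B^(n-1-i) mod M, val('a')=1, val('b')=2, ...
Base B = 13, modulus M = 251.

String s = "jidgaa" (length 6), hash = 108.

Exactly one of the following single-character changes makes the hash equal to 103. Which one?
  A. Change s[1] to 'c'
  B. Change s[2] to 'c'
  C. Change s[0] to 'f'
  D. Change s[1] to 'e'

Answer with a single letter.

Answer: C

Derivation:
Option A: s[1]='i'->'c', delta=(3-9)*13^4 mod 251 = 67, hash=108+67 mod 251 = 175
Option B: s[2]='d'->'c', delta=(3-4)*13^3 mod 251 = 62, hash=108+62 mod 251 = 170
Option C: s[0]='j'->'f', delta=(6-10)*13^5 mod 251 = 246, hash=108+246 mod 251 = 103 <-- target
Option D: s[1]='i'->'e', delta=(5-9)*13^4 mod 251 = 212, hash=108+212 mod 251 = 69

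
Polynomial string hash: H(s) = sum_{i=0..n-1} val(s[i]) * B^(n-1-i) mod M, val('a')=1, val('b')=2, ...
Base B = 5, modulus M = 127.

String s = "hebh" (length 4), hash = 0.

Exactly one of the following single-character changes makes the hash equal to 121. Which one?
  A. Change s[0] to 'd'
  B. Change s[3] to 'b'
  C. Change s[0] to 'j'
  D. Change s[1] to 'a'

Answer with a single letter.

Answer: B

Derivation:
Option A: s[0]='h'->'d', delta=(4-8)*5^3 mod 127 = 8, hash=0+8 mod 127 = 8
Option B: s[3]='h'->'b', delta=(2-8)*5^0 mod 127 = 121, hash=0+121 mod 127 = 121 <-- target
Option C: s[0]='h'->'j', delta=(10-8)*5^3 mod 127 = 123, hash=0+123 mod 127 = 123
Option D: s[1]='e'->'a', delta=(1-5)*5^2 mod 127 = 27, hash=0+27 mod 127 = 27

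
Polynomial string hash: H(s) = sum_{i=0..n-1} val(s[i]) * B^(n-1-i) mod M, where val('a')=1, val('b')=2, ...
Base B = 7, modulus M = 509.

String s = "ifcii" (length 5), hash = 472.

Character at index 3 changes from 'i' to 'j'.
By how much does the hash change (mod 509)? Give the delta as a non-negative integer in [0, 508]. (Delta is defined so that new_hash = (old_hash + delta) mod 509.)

Delta formula: (val(new) - val(old)) * B^(n-1-k) mod M
  val('j') - val('i') = 10 - 9 = 1
  B^(n-1-k) = 7^1 mod 509 = 7
  Delta = 1 * 7 mod 509 = 7

Answer: 7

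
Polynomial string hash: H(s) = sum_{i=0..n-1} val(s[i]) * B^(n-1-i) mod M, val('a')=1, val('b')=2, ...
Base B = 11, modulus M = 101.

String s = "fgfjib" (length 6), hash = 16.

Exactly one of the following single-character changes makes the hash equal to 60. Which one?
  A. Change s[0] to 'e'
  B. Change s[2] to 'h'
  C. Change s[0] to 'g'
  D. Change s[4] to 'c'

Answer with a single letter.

Answer: A

Derivation:
Option A: s[0]='f'->'e', delta=(5-6)*11^5 mod 101 = 44, hash=16+44 mod 101 = 60 <-- target
Option B: s[2]='f'->'h', delta=(8-6)*11^3 mod 101 = 36, hash=16+36 mod 101 = 52
Option C: s[0]='f'->'g', delta=(7-6)*11^5 mod 101 = 57, hash=16+57 mod 101 = 73
Option D: s[4]='i'->'c', delta=(3-9)*11^1 mod 101 = 35, hash=16+35 mod 101 = 51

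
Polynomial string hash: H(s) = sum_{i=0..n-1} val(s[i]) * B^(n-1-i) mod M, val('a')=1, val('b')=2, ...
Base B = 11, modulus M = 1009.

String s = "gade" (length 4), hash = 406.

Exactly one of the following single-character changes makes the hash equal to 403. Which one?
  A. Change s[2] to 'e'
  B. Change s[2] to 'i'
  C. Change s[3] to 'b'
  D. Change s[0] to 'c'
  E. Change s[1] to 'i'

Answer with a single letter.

Answer: C

Derivation:
Option A: s[2]='d'->'e', delta=(5-4)*11^1 mod 1009 = 11, hash=406+11 mod 1009 = 417
Option B: s[2]='d'->'i', delta=(9-4)*11^1 mod 1009 = 55, hash=406+55 mod 1009 = 461
Option C: s[3]='e'->'b', delta=(2-5)*11^0 mod 1009 = 1006, hash=406+1006 mod 1009 = 403 <-- target
Option D: s[0]='g'->'c', delta=(3-7)*11^3 mod 1009 = 730, hash=406+730 mod 1009 = 127
Option E: s[1]='a'->'i', delta=(9-1)*11^2 mod 1009 = 968, hash=406+968 mod 1009 = 365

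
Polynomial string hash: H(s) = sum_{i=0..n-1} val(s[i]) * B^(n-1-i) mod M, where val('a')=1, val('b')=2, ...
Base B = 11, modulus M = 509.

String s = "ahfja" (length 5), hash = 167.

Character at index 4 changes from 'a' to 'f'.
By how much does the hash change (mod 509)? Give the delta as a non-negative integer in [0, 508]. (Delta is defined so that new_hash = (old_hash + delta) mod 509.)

Delta formula: (val(new) - val(old)) * B^(n-1-k) mod M
  val('f') - val('a') = 6 - 1 = 5
  B^(n-1-k) = 11^0 mod 509 = 1
  Delta = 5 * 1 mod 509 = 5

Answer: 5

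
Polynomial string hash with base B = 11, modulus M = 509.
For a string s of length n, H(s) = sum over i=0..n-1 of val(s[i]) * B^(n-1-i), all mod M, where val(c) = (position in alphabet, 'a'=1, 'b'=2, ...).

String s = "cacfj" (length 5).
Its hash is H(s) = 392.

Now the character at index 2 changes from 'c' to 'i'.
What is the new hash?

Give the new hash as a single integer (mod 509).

val('c') = 3, val('i') = 9
Position k = 2, exponent = n-1-k = 2
B^2 mod M = 11^2 mod 509 = 121
Delta = (9 - 3) * 121 mod 509 = 217
New hash = (392 + 217) mod 509 = 100

Answer: 100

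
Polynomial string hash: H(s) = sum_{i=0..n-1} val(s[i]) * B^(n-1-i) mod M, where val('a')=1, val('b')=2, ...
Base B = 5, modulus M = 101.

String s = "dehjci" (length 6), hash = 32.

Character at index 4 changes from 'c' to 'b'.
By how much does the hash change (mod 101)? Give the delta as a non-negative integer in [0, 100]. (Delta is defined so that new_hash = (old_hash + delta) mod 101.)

Answer: 96

Derivation:
Delta formula: (val(new) - val(old)) * B^(n-1-k) mod M
  val('b') - val('c') = 2 - 3 = -1
  B^(n-1-k) = 5^1 mod 101 = 5
  Delta = -1 * 5 mod 101 = 96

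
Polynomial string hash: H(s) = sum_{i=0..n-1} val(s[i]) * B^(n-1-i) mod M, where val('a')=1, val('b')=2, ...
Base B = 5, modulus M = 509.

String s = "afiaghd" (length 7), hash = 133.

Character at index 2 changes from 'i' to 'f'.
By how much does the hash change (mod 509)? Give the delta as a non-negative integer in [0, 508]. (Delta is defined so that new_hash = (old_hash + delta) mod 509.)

Delta formula: (val(new) - val(old)) * B^(n-1-k) mod M
  val('f') - val('i') = 6 - 9 = -3
  B^(n-1-k) = 5^4 mod 509 = 116
  Delta = -3 * 116 mod 509 = 161

Answer: 161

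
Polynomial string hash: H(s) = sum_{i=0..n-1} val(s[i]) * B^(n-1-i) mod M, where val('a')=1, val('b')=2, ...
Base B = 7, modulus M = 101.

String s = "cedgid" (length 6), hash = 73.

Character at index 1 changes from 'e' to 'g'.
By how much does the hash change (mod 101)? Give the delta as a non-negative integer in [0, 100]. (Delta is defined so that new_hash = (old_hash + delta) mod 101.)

Answer: 55

Derivation:
Delta formula: (val(new) - val(old)) * B^(n-1-k) mod M
  val('g') - val('e') = 7 - 5 = 2
  B^(n-1-k) = 7^4 mod 101 = 78
  Delta = 2 * 78 mod 101 = 55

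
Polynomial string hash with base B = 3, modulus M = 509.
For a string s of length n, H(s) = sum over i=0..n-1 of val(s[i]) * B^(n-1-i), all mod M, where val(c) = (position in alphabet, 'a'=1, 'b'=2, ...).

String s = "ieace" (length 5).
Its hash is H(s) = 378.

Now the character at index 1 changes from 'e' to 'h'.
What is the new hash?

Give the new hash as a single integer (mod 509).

Answer: 459

Derivation:
val('e') = 5, val('h') = 8
Position k = 1, exponent = n-1-k = 3
B^3 mod M = 3^3 mod 509 = 27
Delta = (8 - 5) * 27 mod 509 = 81
New hash = (378 + 81) mod 509 = 459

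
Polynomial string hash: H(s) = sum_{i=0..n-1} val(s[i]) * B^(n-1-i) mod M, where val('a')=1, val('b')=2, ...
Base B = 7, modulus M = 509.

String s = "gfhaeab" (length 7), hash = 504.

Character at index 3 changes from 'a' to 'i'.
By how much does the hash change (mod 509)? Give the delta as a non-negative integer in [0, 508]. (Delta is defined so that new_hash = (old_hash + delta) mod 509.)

Answer: 199

Derivation:
Delta formula: (val(new) - val(old)) * B^(n-1-k) mod M
  val('i') - val('a') = 9 - 1 = 8
  B^(n-1-k) = 7^3 mod 509 = 343
  Delta = 8 * 343 mod 509 = 199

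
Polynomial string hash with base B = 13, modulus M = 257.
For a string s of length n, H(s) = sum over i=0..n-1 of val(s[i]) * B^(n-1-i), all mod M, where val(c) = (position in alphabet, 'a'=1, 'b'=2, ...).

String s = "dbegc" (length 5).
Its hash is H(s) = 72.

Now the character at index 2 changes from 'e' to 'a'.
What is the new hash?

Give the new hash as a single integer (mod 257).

val('e') = 5, val('a') = 1
Position k = 2, exponent = n-1-k = 2
B^2 mod M = 13^2 mod 257 = 169
Delta = (1 - 5) * 169 mod 257 = 95
New hash = (72 + 95) mod 257 = 167

Answer: 167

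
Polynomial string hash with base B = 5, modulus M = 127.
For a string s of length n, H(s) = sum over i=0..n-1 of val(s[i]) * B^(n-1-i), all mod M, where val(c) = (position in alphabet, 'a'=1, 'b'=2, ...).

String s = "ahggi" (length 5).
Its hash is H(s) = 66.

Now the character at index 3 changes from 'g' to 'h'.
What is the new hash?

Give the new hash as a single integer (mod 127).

Answer: 71

Derivation:
val('g') = 7, val('h') = 8
Position k = 3, exponent = n-1-k = 1
B^1 mod M = 5^1 mod 127 = 5
Delta = (8 - 7) * 5 mod 127 = 5
New hash = (66 + 5) mod 127 = 71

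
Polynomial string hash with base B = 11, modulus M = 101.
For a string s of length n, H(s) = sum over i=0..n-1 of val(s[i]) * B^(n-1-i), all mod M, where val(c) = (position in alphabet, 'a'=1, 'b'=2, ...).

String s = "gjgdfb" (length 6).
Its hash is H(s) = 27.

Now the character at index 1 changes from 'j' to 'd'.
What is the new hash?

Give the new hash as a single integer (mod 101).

val('j') = 10, val('d') = 4
Position k = 1, exponent = n-1-k = 4
B^4 mod M = 11^4 mod 101 = 97
Delta = (4 - 10) * 97 mod 101 = 24
New hash = (27 + 24) mod 101 = 51

Answer: 51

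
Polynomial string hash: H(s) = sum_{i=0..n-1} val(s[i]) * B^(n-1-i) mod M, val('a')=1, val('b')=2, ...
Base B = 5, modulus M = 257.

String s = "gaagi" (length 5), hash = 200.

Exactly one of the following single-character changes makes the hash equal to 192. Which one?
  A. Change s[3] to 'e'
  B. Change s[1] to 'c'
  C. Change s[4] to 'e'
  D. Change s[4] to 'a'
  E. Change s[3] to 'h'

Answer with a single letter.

Answer: D

Derivation:
Option A: s[3]='g'->'e', delta=(5-7)*5^1 mod 257 = 247, hash=200+247 mod 257 = 190
Option B: s[1]='a'->'c', delta=(3-1)*5^3 mod 257 = 250, hash=200+250 mod 257 = 193
Option C: s[4]='i'->'e', delta=(5-9)*5^0 mod 257 = 253, hash=200+253 mod 257 = 196
Option D: s[4]='i'->'a', delta=(1-9)*5^0 mod 257 = 249, hash=200+249 mod 257 = 192 <-- target
Option E: s[3]='g'->'h', delta=(8-7)*5^1 mod 257 = 5, hash=200+5 mod 257 = 205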